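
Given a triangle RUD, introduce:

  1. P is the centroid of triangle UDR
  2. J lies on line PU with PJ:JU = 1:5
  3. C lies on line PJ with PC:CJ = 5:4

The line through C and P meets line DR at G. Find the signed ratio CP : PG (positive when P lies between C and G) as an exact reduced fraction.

CP:PG = 5/27

Assign R = (0, 0), U = (1, 0), D = (0, 1) — the answer is frame-independent, so this choice is without loss of generality.
1. P is the centroid of triangle UDR ⇒ P = (1/3, 1/3)
2. J lies on line PU with PJ:JU = 1:5 ⇒ J = (4/9, 5/18)
3. C lies on line PJ with PC:CJ = 5:4 ⇒ C = (32/81, 49/162)
line CP meets DR at G = (0, 1/2)
P = C + t·(G−C) with t = 5/32, so CP:PG = 5/32:27/32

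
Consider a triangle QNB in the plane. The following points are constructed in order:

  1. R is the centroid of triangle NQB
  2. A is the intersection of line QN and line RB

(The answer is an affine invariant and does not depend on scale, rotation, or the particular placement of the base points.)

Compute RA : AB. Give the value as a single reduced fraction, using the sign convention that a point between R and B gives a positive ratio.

Choose coordinates Q = (0, 0), N = (1, 0), B = (0, 1).
1. R is the centroid of triangle NQB ⇒ R = (1/3, 1/3)
2. A is the intersection of line QN and line RB ⇒ A = (1/2, 0)
A = R + t·(B−R) with t = -1/2, so RA:AB = t:(1−t) = -1/2:3/2

RA:AB = -1/3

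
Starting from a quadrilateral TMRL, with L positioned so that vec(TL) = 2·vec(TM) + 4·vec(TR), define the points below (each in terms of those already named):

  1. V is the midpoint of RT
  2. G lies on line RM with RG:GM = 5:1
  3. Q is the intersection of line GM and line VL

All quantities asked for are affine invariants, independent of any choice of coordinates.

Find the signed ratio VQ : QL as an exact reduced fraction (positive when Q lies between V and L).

VQ:QL = 1/10

Set T = (0, 0), M = (1, 0), R = (0, 1), L = (2, 4); any affine frame gives the same invariant.
1. V is the midpoint of RT ⇒ V = (0, 1/2)
2. G lies on line RM with RG:GM = 5:1 ⇒ G = (5/6, 1/6)
3. Q is the intersection of line GM and line VL ⇒ Q = (2/11, 9/11)
Q = V + t·(L−V) with t = 1/11, so VQ:QL = t:(1−t) = 1/11:10/11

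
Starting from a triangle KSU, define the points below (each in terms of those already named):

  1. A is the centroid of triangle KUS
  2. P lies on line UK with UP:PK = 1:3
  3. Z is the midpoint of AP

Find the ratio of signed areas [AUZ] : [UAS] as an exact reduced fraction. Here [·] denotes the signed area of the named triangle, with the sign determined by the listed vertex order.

Choose coordinates K = (0, 0), S = (1, 0), U = (0, 1).
1. A is the centroid of triangle KUS ⇒ A = (1/3, 1/3)
2. P lies on line UK with UP:PK = 1:3 ⇒ P = (0, 3/4)
3. Z is the midpoint of AP ⇒ Z = (1/6, 13/24)
2·[AUZ] = 1/24, 2·[UAS] = 1/3
[AUZ]:[UAS] = 1/24:1/3 = 1/8

[AUZ]:[UAS] = 1/8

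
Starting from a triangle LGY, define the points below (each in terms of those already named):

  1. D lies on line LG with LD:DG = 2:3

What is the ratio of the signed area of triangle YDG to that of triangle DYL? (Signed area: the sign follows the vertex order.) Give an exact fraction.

Choose coordinates L = (0, 0), G = (1, 0), Y = (0, 1).
1. D lies on line LG with LD:DG = 2:3 ⇒ D = (2/5, 0)
2·[YDG] = 3/5, 2·[DYL] = 2/5
[YDG]:[DYL] = 3/5:2/5 = 3/2

[YDG]:[DYL] = 3/2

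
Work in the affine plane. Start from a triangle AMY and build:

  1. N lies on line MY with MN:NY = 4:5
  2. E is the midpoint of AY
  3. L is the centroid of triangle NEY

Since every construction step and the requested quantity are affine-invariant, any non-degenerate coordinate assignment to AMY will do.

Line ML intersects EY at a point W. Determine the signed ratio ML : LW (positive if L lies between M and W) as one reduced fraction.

Assign A = (0, 0), M = (1, 0), Y = (0, 1) — the answer is frame-independent, so this choice is without loss of generality.
1. N lies on line MY with MN:NY = 4:5 ⇒ N = (5/9, 4/9)
2. E is the midpoint of AY ⇒ E = (0, 1/2)
3. L is the centroid of triangle NEY ⇒ L = (5/27, 35/54)
line ML meets EY at W = (0, 35/44)
L = M + t·(W−M) with t = 22/27, so ML:LW = 22/27:5/27

ML:LW = 22/5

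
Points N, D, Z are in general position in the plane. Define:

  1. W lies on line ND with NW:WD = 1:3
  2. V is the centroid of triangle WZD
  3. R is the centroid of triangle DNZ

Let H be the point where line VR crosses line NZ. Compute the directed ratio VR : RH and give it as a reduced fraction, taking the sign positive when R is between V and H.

Set N = (0, 0), D = (1, 0), Z = (0, 1); any affine frame gives the same invariant.
1. W lies on line ND with NW:WD = 1:3 ⇒ W = (1/4, 0)
2. V is the centroid of triangle WZD ⇒ V = (5/12, 1/3)
3. R is the centroid of triangle DNZ ⇒ R = (1/3, 1/3)
line VR meets NZ at H = (0, 1/3)
R = V + t·(H−V) with t = 1/5, so VR:RH = 1/5:4/5

VR:RH = 1/4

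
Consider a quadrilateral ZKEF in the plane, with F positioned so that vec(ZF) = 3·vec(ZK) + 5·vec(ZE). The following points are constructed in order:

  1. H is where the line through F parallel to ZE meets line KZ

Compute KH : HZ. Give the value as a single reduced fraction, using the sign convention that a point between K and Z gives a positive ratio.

Assign Z = (0, 0), K = (1, 0), E = (0, 1), F = (3, 5) — the answer is frame-independent, so this choice is without loss of generality.
1. H is where the line through F parallel to ZE meets line KZ ⇒ H = (3, 0)
H = K + t·(Z−K) with t = -2, so KH:HZ = t:(1−t) = -2:3

KH:HZ = -2/3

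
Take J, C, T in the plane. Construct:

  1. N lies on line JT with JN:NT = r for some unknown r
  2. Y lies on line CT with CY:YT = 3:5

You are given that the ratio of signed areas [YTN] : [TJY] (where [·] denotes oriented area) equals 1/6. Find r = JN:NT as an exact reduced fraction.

r = 5

Work in coordinates with J = (0, 0), C = (1, 0), T = (0, 1).
1. With JN:NT = r, write λ = r/(r+1) so N = J + λ·(T−J); N is affine-linear in λ
2. Y lies on line CT with CY:YT = 3:5 ⇒ Y = (5/8, 3/8)
Every point depending on N is an affine combination of N and λ-independent points, so each such coordinate is linear in λ; the λ² term in each signed area is a multiple of (T−J)×(T−J) = 0, so 2·[YTN] and 2·[TJY] are each linear in λ. Evaluating at λ=0 and λ=1:
  2·[YTN] = -5/8·λ + 5/8,   2·[TJY] = 5/8
So [YTN]:[TJY] = (-5/8·λ + 5/8) / (5/8). Setting this equal to 1/6:
  -5/8·λ + 5/8 = 1/6·(5/8)  ⇒  λ = 5/6
Then r = λ/(1−λ) = (5/6)/(1/6) = 5. Check: with r = 5, N = (0, 5/6) and [YTN]:[TJY] = 1/6 as required.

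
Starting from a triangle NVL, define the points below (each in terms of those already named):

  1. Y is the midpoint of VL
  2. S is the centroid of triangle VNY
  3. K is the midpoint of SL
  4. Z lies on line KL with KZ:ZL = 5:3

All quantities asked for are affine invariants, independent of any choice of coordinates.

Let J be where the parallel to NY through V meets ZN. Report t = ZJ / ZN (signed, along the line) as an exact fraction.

Work in coordinates with N = (0, 0), V = (1, 0), L = (0, 1).
1. Y is the midpoint of VL ⇒ Y = (1/2, 1/2)
2. S is the centroid of triangle VNY ⇒ S = (1/2, 1/6)
3. K is the midpoint of SL ⇒ K = (1/4, 7/12)
4. Z lies on line KL with KZ:ZL = 5:3 ⇒ Z = (3/32, 27/32)
through V parallel to NY: direction (1/2, 1/2); meets ZN at J = (-1/8, -9/8)
J = Z + t·(N−Z) with t = 7/3

t = 7/3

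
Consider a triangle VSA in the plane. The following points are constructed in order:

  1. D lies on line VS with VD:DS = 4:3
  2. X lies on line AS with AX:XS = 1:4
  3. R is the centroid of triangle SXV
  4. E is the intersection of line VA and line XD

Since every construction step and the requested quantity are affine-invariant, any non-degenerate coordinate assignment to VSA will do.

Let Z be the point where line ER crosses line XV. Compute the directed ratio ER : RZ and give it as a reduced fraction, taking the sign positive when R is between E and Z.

ER:RZ = -25/13

Choose coordinates V = (0, 0), S = (1, 0), A = (0, 1).
1. D lies on line VS with VD:DS = 4:3 ⇒ D = (4/7, 0)
2. X lies on line AS with AX:XS = 1:4 ⇒ X = (1/5, 4/5)
3. R is the centroid of triangle SXV ⇒ R = (2/5, 4/15)
4. E is the intersection of line VA and line XD ⇒ E = (0, 16/13)
line ER meets XV at Z = (24/125, 96/125)
R = E + t·(Z−E) with t = 25/12, so ER:RZ = 25/12:-13/12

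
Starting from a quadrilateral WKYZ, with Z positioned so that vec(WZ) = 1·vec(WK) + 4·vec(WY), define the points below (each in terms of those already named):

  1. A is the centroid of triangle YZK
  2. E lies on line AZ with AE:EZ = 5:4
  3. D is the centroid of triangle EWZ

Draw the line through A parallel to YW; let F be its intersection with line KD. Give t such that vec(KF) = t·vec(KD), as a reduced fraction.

t = 27/31

Work in coordinates with W = (0, 0), K = (1, 0), Y = (0, 1), Z = (1, 4).
1. A is the centroid of triangle YZK ⇒ A = (2/3, 5/3)
2. E lies on line AZ with AE:EZ = 5:4 ⇒ E = (23/27, 80/27)
3. D is the centroid of triangle EWZ ⇒ D = (50/81, 188/81)
through A parallel to YW: direction (0, -1); meets KD at F = (2/3, 188/93)
F = K + t·(D−K) with t = 27/31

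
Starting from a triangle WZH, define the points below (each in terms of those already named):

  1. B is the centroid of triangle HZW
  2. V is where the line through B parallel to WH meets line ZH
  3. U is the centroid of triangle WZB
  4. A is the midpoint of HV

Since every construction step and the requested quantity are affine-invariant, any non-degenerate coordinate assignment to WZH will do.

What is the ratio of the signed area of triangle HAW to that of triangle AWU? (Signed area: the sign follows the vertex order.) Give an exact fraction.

Assign W = (0, 0), Z = (1, 0), H = (0, 1) — the answer is frame-independent, so this choice is without loss of generality.
1. B is the centroid of triangle HZW ⇒ B = (1/3, 1/3)
2. V is where the line through B parallel to WH meets line ZH ⇒ V = (1/3, 2/3)
3. U is the centroid of triangle WZB ⇒ U = (4/9, 1/9)
4. A is the midpoint of HV ⇒ A = (1/6, 5/6)
2·[HAW] = -1/6, 2·[AWU] = 19/54
[HAW]:[AWU] = -1/6:19/54 = -9/19

[HAW]:[AWU] = -9/19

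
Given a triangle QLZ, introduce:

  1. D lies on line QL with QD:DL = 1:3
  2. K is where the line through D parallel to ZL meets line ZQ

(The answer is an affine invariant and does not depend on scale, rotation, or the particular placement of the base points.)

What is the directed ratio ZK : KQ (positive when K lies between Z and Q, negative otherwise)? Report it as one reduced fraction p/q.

ZK:KQ = 3

Work in coordinates with Q = (0, 0), L = (1, 0), Z = (0, 1).
1. D lies on line QL with QD:DL = 1:3 ⇒ D = (1/4, 0)
2. K is where the line through D parallel to ZL meets line ZQ ⇒ K = (0, 1/4)
K = Z + t·(Q−Z) with t = 3/4, so ZK:KQ = t:(1−t) = 3/4:1/4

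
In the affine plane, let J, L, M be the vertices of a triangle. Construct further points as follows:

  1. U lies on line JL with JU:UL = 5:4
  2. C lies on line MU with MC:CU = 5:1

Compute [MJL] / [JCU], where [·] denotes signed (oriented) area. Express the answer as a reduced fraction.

[MJL]:[JCU] = -54/5

Set J = (0, 0), L = (1, 0), M = (0, 1); any affine frame gives the same invariant.
1. U lies on line JL with JU:UL = 5:4 ⇒ U = (5/9, 0)
2. C lies on line MU with MC:CU = 5:1 ⇒ C = (25/54, 1/6)
2·[MJL] = 1, 2·[JCU] = -5/54
[MJL]:[JCU] = 1:-5/54 = -54/5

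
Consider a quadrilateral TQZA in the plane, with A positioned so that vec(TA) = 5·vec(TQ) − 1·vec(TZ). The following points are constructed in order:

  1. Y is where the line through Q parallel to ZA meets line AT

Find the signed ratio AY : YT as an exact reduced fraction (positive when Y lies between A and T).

AY:YT = 3/2

Work in coordinates with T = (0, 0), Q = (1, 0), Z = (0, 1), A = (5, -1).
1. Y is where the line through Q parallel to ZA meets line AT ⇒ Y = (2, -2/5)
Y = A + t·(T−A) with t = 3/5, so AY:YT = t:(1−t) = 3/5:2/5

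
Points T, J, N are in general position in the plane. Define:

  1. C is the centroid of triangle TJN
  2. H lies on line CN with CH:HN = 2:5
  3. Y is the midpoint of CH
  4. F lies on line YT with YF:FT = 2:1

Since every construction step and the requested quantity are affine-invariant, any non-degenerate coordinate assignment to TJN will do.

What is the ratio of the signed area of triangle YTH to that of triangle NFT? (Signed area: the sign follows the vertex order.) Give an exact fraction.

Assign T = (0, 0), J = (1, 0), N = (0, 1) — the answer is frame-independent, so this choice is without loss of generality.
1. C is the centroid of triangle TJN ⇒ C = (1/3, 1/3)
2. H lies on line CN with CH:HN = 2:5 ⇒ H = (5/21, 11/21)
3. Y is the midpoint of CH ⇒ Y = (2/7, 3/7)
4. F lies on line YT with YF:FT = 2:1 ⇒ F = (2/21, 1/7)
2·[YTH] = -1/21, 2·[NFT] = -2/21
[YTH]:[NFT] = -1/21:-2/21 = 1/2

[YTH]:[NFT] = 1/2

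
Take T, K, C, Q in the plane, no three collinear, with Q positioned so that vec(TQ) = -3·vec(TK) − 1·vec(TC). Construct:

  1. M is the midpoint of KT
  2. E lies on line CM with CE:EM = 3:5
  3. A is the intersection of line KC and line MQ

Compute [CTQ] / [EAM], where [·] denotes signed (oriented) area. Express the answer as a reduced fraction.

[CTQ]:[EAM] = 54/5

Assign T = (0, 0), K = (1, 0), C = (0, 1), Q = (-3, -1) — the answer is frame-independent, so this choice is without loss of generality.
1. M is the midpoint of KT ⇒ M = (1/2, 0)
2. E lies on line CM with CE:EM = 3:5 ⇒ E = (3/16, 5/8)
3. A is the intersection of line KC and line MQ ⇒ A = (8/9, 1/9)
2·[CTQ] = -3, 2·[EAM] = -5/18
[CTQ]:[EAM] = -3:-5/18 = 54/5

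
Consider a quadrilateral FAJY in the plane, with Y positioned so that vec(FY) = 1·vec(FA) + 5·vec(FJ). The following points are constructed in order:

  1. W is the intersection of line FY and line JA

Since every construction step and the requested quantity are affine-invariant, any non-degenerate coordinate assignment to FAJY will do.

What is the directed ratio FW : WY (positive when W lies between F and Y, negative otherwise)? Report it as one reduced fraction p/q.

FW:WY = 1/5

Work in coordinates with F = (0, 0), A = (1, 0), J = (0, 1), Y = (1, 5).
1. W is the intersection of line FY and line JA ⇒ W = (1/6, 5/6)
W = F + t·(Y−F) with t = 1/6, so FW:WY = t:(1−t) = 1/6:5/6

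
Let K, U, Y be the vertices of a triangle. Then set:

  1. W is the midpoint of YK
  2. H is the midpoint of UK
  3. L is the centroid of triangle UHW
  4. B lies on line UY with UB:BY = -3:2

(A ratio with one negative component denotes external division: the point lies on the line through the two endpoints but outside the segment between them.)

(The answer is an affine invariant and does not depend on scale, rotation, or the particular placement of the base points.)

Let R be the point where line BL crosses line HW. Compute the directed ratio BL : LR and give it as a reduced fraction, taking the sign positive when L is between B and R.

Assign K = (0, 0), U = (1, 0), Y = (0, 1) — the answer is frame-independent, so this choice is without loss of generality.
1. W is the midpoint of YK ⇒ W = (0, 1/2)
2. H is the midpoint of UK ⇒ H = (1/2, 0)
3. L is the centroid of triangle UHW ⇒ L = (1/2, 1/6)
4. B lies on line UY with UB:BY = -3:2 ⇒ B = (-2, 3)
line BL meets HW at R = (7/4, -5/4)
L = B + t·(R−B) with t = 2/3, so BL:LR = 2/3:1/3

BL:LR = 2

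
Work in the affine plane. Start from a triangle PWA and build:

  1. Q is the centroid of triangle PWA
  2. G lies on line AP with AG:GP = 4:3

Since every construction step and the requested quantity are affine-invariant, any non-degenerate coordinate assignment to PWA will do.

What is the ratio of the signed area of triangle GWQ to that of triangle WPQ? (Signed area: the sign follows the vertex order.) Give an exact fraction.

Work in coordinates with P = (0, 0), W = (1, 0), A = (0, 1).
1. Q is the centroid of triangle PWA ⇒ Q = (1/3, 1/3)
2. G lies on line AP with AG:GP = 4:3 ⇒ G = (0, 3/7)
2·[GWQ] = 1/21, 2·[WPQ] = -1/3
[GWQ]:[WPQ] = 1/21:-1/3 = -1/7

[GWQ]:[WPQ] = -1/7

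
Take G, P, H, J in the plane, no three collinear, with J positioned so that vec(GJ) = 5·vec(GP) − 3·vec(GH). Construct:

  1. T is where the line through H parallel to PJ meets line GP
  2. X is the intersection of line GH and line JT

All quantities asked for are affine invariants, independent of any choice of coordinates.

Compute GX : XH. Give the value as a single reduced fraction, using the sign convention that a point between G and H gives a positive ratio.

Choose coordinates G = (0, 0), P = (1, 0), H = (0, 1), J = (5, -3).
1. T is where the line through H parallel to PJ meets line GP ⇒ T = (4/3, 0)
2. X is the intersection of line GH and line JT ⇒ X = (0, 12/11)
X = G + t·(H−G) with t = 12/11, so GX:XH = t:(1−t) = 12/11:-1/11

GX:XH = -12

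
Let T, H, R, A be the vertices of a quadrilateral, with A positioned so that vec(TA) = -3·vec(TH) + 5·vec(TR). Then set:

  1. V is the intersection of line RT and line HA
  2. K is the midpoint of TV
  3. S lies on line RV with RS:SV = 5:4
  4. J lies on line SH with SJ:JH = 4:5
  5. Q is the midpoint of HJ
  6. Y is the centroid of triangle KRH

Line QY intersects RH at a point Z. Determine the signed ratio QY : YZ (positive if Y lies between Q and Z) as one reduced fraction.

QY:YZ = -106/81

Assign T = (0, 0), H = (1, 0), R = (0, 1), A = (-3, 5) — the answer is frame-independent, so this choice is without loss of generality.
1. V is the intersection of line RT and line HA ⇒ V = (0, 5/4)
2. K is the midpoint of TV ⇒ K = (0, 5/8)
3. S lies on line RV with RS:SV = 5:4 ⇒ S = (0, 41/36)
4. J lies on line SH with SJ:JH = 4:5 ⇒ J = (4/9, 205/324)
5. Q is the midpoint of HJ ⇒ Q = (13/18, 205/648)
6. Y is the centroid of triangle KRH ⇒ Y = (1/3, 13/24)
line QY meets RH at Z = (401/636, 235/636)
Y = Q + t·(Z−Q) with t = 106/25, so QY:YZ = 106/25:-81/25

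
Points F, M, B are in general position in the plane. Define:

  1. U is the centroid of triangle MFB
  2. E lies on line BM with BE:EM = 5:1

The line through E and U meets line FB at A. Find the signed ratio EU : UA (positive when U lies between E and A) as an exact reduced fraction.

Assign F = (0, 0), M = (1, 0), B = (0, 1) — the answer is frame-independent, so this choice is without loss of generality.
1. U is the centroid of triangle MFB ⇒ U = (1/3, 1/3)
2. E lies on line BM with BE:EM = 5:1 ⇒ E = (5/6, 1/6)
line EU meets FB at A = (0, 4/9)
U = E + t·(A−E) with t = 3/5, so EU:UA = 3/5:2/5

EU:UA = 3/2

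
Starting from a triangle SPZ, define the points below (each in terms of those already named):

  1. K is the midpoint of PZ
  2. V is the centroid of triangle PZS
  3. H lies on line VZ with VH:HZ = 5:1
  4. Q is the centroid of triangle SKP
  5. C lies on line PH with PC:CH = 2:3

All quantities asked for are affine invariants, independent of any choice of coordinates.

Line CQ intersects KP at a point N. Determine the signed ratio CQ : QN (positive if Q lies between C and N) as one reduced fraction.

Choose coordinates S = (0, 0), P = (1, 0), Z = (0, 1).
1. K is the midpoint of PZ ⇒ K = (1/2, 1/2)
2. V is the centroid of triangle PZS ⇒ V = (1/3, 1/3)
3. H lies on line VZ with VH:HZ = 5:1 ⇒ H = (1/18, 8/9)
4. Q is the centroid of triangle SKP ⇒ Q = (1/2, 1/6)
5. C lies on line PH with PC:CH = 2:3 ⇒ C = (28/45, 16/45)
line CQ meets KP at N = (53/84, 31/84)
Q = C + t·(N−C) with t = -14, so CQ:QN = -14:15

CQ:QN = -14/15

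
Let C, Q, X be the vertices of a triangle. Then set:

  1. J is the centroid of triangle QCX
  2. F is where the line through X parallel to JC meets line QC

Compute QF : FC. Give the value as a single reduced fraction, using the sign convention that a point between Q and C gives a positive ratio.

QF:FC = -2

Choose coordinates C = (0, 0), Q = (1, 0), X = (0, 1).
1. J is the centroid of triangle QCX ⇒ J = (1/3, 1/3)
2. F is where the line through X parallel to JC meets line QC ⇒ F = (-1, 0)
F = Q + t·(C−Q) with t = 2, so QF:FC = t:(1−t) = 2:-1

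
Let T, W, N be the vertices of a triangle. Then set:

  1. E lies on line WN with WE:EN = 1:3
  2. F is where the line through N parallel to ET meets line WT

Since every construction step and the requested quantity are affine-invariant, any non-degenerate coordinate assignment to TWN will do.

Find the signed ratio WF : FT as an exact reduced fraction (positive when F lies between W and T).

Set T = (0, 0), W = (1, 0), N = (0, 1); any affine frame gives the same invariant.
1. E lies on line WN with WE:EN = 1:3 ⇒ E = (3/4, 1/4)
2. F is where the line through N parallel to ET meets line WT ⇒ F = (-3, 0)
F = W + t·(T−W) with t = 4, so WF:FT = t:(1−t) = 4:-3

WF:FT = -4/3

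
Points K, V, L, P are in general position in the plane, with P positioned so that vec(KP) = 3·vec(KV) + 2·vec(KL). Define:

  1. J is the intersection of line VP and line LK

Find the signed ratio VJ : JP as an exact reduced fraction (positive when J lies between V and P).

Assign K = (0, 0), V = (1, 0), L = (0, 1), P = (3, 2) — the answer is frame-independent, so this choice is without loss of generality.
1. J is the intersection of line VP and line LK ⇒ J = (0, -1)
J = V + t·(P−V) with t = -1/2, so VJ:JP = t:(1−t) = -1/2:3/2

VJ:JP = -1/3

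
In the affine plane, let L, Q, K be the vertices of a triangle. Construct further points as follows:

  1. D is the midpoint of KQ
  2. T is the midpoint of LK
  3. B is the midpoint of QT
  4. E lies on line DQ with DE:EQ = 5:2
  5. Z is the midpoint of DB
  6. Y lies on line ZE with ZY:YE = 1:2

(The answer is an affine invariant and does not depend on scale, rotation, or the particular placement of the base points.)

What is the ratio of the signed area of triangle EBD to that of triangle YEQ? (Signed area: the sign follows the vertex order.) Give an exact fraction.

[EBD]:[YEQ] = 15/2

Assign L = (0, 0), Q = (1, 0), K = (0, 1) — the answer is frame-independent, so this choice is without loss of generality.
1. D is the midpoint of KQ ⇒ D = (1/2, 1/2)
2. T is the midpoint of LK ⇒ T = (0, 1/2)
3. B is the midpoint of QT ⇒ B = (1/2, 1/4)
4. E lies on line DQ with DE:EQ = 5:2 ⇒ E = (6/7, 1/7)
5. Z is the midpoint of DB ⇒ Z = (1/2, 3/8)
6. Y lies on line ZE with ZY:YE = 1:2 ⇒ Y = (13/21, 25/84)
2·[EBD] = -5/56, 2·[YEQ] = -1/84
[EBD]:[YEQ] = -5/56:-1/84 = 15/2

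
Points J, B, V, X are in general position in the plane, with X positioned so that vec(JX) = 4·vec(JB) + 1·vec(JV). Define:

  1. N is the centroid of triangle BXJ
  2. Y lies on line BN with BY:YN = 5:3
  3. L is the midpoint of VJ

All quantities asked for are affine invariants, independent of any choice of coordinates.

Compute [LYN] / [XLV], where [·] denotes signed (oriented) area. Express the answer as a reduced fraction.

[LYN]:[XLV] = -1/8

Work in coordinates with J = (0, 0), B = (1, 0), V = (0, 1), X = (4, 1).
1. N is the centroid of triangle BXJ ⇒ N = (5/3, 1/3)
2. Y lies on line BN with BY:YN = 5:3 ⇒ Y = (17/12, 5/24)
3. L is the midpoint of VJ ⇒ L = (0, 1/2)
2·[LYN] = 1/4, 2·[XLV] = -2
[LYN]:[XLV] = 1/4:-2 = -1/8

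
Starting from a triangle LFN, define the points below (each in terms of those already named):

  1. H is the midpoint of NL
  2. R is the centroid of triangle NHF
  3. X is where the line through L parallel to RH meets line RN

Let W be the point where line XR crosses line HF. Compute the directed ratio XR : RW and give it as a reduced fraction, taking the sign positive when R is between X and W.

XR:RW = -2

Set L = (0, 0), F = (1, 0), N = (0, 1); any affine frame gives the same invariant.
1. H is the midpoint of NL ⇒ H = (0, 1/2)
2. R is the centroid of triangle NHF ⇒ R = (1/3, 1/2)
3. X is where the line through L parallel to RH meets line RN ⇒ X = (2/3, 0)
line XR meets HF at W = (1/2, 1/4)
R = X + t·(W−X) with t = 2, so XR:RW = 2:-1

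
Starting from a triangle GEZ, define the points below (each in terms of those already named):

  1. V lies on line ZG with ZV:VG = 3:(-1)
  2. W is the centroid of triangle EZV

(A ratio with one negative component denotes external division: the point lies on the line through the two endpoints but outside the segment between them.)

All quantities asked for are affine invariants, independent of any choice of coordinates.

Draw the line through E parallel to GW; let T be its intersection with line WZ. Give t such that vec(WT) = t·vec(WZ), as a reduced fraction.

Assign G = (0, 0), E = (1, 0), Z = (0, 1) — the answer is frame-independent, so this choice is without loss of generality.
1. V lies on line ZG with ZV:VG = 3:(-1) ⇒ V = (0, -1/2)
2. W is the centroid of triangle EZV ⇒ W = (1/3, 1/6)
through E parallel to GW: direction (1/3, 1/6); meets WZ at T = (1/2, -1/4)
T = W + t·(Z−W) with t = -1/2

t = -1/2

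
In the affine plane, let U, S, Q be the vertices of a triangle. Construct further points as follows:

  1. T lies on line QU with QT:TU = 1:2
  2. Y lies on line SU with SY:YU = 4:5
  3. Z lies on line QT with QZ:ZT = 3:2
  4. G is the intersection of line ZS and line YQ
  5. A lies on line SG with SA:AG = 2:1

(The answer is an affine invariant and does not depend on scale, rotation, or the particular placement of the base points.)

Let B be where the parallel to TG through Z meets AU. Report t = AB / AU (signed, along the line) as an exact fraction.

Set U = (0, 0), S = (1, 0), Q = (0, 1); any affine frame gives the same invariant.
1. T lies on line QU with QT:TU = 1:2 ⇒ T = (0, 2/3)
2. Y lies on line SU with SY:YU = 4:5 ⇒ Y = (5/9, 0)
3. Z lies on line QT with QZ:ZT = 3:2 ⇒ Z = (0, 4/5)
4. G is the intersection of line ZS and line YQ ⇒ G = (1/5, 16/25)
5. A lies on line SG with SA:AG = 2:1 ⇒ A = (7/15, 32/75)
through Z parallel to TG: direction (1/5, -2/75); meets AU at B = (42/55, 192/275)
B = A + t·(U−A) with t = -7/11

t = -7/11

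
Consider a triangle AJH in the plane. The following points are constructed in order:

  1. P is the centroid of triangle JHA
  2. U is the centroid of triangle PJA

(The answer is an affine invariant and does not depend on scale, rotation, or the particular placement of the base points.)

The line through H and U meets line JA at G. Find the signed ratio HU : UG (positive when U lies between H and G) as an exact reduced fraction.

Work in coordinates with A = (0, 0), J = (1, 0), H = (0, 1).
1. P is the centroid of triangle JHA ⇒ P = (1/3, 1/3)
2. U is the centroid of triangle PJA ⇒ U = (4/9, 1/9)
line HU meets JA at G = (1/2, 0)
U = H + t·(G−H) with t = 8/9, so HU:UG = 8/9:1/9

HU:UG = 8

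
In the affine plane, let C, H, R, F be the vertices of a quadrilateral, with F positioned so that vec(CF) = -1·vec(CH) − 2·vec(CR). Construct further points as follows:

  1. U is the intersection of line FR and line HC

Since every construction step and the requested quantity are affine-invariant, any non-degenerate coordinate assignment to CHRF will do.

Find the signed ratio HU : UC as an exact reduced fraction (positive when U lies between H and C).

HU:UC = -4

Set C = (0, 0), H = (1, 0), R = (0, 1), F = (-1, -2); any affine frame gives the same invariant.
1. U is the intersection of line FR and line HC ⇒ U = (-1/3, 0)
U = H + t·(C−H) with t = 4/3, so HU:UC = t:(1−t) = 4/3:-1/3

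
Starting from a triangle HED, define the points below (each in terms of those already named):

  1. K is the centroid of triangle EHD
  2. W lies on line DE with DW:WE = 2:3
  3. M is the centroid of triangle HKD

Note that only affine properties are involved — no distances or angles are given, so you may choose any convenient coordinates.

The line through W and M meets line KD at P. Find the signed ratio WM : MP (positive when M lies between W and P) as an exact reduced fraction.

WM:MP = -11/5

Choose coordinates H = (0, 0), E = (1, 0), D = (0, 1).
1. K is the centroid of triangle EHD ⇒ K = (1/3, 1/3)
2. W lies on line DE with DW:WE = 2:3 ⇒ W = (2/5, 3/5)
3. M is the centroid of triangle HKD ⇒ M = (1/9, 4/9)
line WM meets KD at P = (8/33, 17/33)
M = W + t·(P−W) with t = 11/6, so WM:MP = 11/6:-5/6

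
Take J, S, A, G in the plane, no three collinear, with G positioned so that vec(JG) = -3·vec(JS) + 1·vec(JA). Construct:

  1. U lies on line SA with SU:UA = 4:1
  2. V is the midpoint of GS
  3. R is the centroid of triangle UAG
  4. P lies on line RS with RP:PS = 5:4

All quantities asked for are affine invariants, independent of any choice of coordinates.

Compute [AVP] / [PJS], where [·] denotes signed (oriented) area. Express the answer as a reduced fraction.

[AVP]:[PJS] = 177/112

Work in coordinates with J = (0, 0), S = (1, 0), A = (0, 1), G = (-3, 1).
1. U lies on line SA with SU:UA = 4:1 ⇒ U = (1/5, 4/5)
2. V is the midpoint of GS ⇒ V = (-1, 1/2)
3. R is the centroid of triangle UAG ⇒ R = (-14/15, 14/15)
4. P lies on line RS with RP:PS = 5:4 ⇒ P = (19/135, 56/135)
2·[AVP] = 59/90, 2·[PJS] = 56/135
[AVP]:[PJS] = 59/90:56/135 = 177/112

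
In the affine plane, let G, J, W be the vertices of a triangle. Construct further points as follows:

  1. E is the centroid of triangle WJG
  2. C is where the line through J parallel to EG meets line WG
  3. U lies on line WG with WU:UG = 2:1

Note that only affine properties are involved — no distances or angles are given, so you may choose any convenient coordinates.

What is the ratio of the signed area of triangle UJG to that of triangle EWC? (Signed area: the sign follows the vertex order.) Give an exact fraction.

[UJG]:[EWC] = -1/2

Set G = (0, 0), J = (1, 0), W = (0, 1); any affine frame gives the same invariant.
1. E is the centroid of triangle WJG ⇒ E = (1/3, 1/3)
2. C is where the line through J parallel to EG meets line WG ⇒ C = (0, -1)
3. U lies on line WG with WU:UG = 2:1 ⇒ U = (0, 1/3)
2·[UJG] = -1/3, 2·[EWC] = 2/3
[UJG]:[EWC] = -1/3:2/3 = -1/2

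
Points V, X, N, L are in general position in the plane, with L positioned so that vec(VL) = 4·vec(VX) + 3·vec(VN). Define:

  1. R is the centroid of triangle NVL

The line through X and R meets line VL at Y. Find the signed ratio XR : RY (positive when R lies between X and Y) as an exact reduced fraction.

XR:RY = -13/4

Work in coordinates with V = (0, 0), X = (1, 0), N = (0, 1), L = (4, 3).
1. R is the centroid of triangle NVL ⇒ R = (4/3, 4/3)
line XR meets VL at Y = (16/13, 12/13)
R = X + t·(Y−X) with t = 13/9, so XR:RY = 13/9:-4/9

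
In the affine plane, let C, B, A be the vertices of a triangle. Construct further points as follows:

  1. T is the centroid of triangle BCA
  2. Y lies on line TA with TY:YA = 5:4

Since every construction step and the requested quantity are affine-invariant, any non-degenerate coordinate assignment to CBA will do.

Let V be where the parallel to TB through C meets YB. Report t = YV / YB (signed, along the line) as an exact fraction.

Assign C = (0, 0), B = (1, 0), A = (0, 1) — the answer is frame-independent, so this choice is without loss of generality.
1. T is the centroid of triangle BCA ⇒ T = (1/3, 1/3)
2. Y lies on line TA with TY:YA = 5:4 ⇒ Y = (4/27, 19/27)
through C parallel to TB: direction (2/3, -1/3); meets YB at V = (38/15, -19/15)
V = Y + t·(B−Y) with t = 14/5

t = 14/5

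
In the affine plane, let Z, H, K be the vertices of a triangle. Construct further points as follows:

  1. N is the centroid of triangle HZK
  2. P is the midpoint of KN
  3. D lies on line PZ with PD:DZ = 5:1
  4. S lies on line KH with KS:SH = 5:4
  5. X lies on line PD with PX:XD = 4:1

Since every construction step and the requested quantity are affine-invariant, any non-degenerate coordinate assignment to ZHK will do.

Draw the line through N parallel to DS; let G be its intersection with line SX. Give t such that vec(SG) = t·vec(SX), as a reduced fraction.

t = 5/16

Choose coordinates Z = (0, 0), H = (1, 0), K = (0, 1).
1. N is the centroid of triangle HZK ⇒ N = (1/3, 1/3)
2. P is the midpoint of KN ⇒ P = (1/6, 2/3)
3. D lies on line PZ with PD:DZ = 5:1 ⇒ D = (1/36, 1/9)
4. S lies on line KH with KS:SH = 5:4 ⇒ S = (5/9, 4/9)
5. X lies on line PD with PX:XD = 4:1 ⇒ X = (1/18, 2/9)
through N parallel to DS: direction (19/36, 1/3); meets SX at G = (115/288, 3/8)
G = S + t·(X−S) with t = 5/16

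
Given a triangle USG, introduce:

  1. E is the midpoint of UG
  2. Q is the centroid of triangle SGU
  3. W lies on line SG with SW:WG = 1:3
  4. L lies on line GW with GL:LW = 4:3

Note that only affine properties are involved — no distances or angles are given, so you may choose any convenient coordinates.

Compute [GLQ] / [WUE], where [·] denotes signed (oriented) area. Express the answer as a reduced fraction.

[GLQ]:[WUE] = 8/21

Choose coordinates U = (0, 0), S = (1, 0), G = (0, 1).
1. E is the midpoint of UG ⇒ E = (0, 1/2)
2. Q is the centroid of triangle SGU ⇒ Q = (1/3, 1/3)
3. W lies on line SG with SW:WG = 1:3 ⇒ W = (3/4, 1/4)
4. L lies on line GW with GL:LW = 4:3 ⇒ L = (3/7, 4/7)
2·[GLQ] = -1/7, 2·[WUE] = -3/8
[GLQ]:[WUE] = -1/7:-3/8 = 8/21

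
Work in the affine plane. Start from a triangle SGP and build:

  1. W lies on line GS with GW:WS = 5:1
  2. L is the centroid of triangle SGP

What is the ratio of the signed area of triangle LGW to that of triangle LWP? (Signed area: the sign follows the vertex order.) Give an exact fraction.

[LGW]:[LWP] = 5/4

Choose coordinates S = (0, 0), G = (1, 0), P = (0, 1).
1. W lies on line GS with GW:WS = 5:1 ⇒ W = (1/6, 0)
2. L is the centroid of triangle SGP ⇒ L = (1/3, 1/3)
2·[LGW] = -5/18, 2·[LWP] = -2/9
[LGW]:[LWP] = -5/18:-2/9 = 5/4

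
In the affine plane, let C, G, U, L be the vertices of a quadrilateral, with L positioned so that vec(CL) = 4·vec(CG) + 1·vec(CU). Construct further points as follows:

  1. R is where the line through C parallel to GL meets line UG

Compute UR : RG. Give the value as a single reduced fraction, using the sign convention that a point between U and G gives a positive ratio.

Assign C = (0, 0), G = (1, 0), U = (0, 1), L = (4, 1) — the answer is frame-independent, so this choice is without loss of generality.
1. R is where the line through C parallel to GL meets line UG ⇒ R = (3/4, 1/4)
R = U + t·(G−U) with t = 3/4, so UR:RG = t:(1−t) = 3/4:1/4

UR:RG = 3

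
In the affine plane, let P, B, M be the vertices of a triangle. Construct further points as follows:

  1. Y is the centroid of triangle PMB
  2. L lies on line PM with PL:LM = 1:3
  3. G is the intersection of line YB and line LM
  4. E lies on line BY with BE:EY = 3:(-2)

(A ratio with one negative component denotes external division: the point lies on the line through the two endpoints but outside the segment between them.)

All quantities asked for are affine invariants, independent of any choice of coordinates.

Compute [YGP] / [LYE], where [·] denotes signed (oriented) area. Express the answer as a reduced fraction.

[YGP]:[LYE] = 1/2

Assign P = (0, 0), B = (1, 0), M = (0, 1) — the answer is frame-independent, so this choice is without loss of generality.
1. Y is the centroid of triangle PMB ⇒ Y = (1/3, 1/3)
2. L lies on line PM with PL:LM = 1:3 ⇒ L = (0, 1/4)
3. G is the intersection of line YB and line LM ⇒ G = (0, 1/2)
4. E lies on line BY with BE:EY = 3:(-2) ⇒ E = (-1, 1)
2·[YGP] = 1/6, 2·[LYE] = 1/3
[YGP]:[LYE] = 1/6:1/3 = 1/2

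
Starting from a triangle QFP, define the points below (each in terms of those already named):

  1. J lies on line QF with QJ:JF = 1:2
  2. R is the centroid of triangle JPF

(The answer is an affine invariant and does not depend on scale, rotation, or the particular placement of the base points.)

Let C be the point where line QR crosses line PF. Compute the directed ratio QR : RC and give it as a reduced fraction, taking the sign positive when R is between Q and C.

QR:RC = 7/2

Work in coordinates with Q = (0, 0), F = (1, 0), P = (0, 1).
1. J lies on line QF with QJ:JF = 1:2 ⇒ J = (1/3, 0)
2. R is the centroid of triangle JPF ⇒ R = (4/9, 1/3)
line QR meets PF at C = (4/7, 3/7)
R = Q + t·(C−Q) with t = 7/9, so QR:RC = 7/9:2/9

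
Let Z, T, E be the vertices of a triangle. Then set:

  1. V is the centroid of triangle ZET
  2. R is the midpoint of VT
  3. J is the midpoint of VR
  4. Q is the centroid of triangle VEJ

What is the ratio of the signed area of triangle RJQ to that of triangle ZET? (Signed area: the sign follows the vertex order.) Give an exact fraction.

[RJQ]:[ZET] = 1/36

Set Z = (0, 0), T = (1, 0), E = (0, 1); any affine frame gives the same invariant.
1. V is the centroid of triangle ZET ⇒ V = (1/3, 1/3)
2. R is the midpoint of VT ⇒ R = (2/3, 1/6)
3. J is the midpoint of VR ⇒ J = (1/2, 1/4)
4. Q is the centroid of triangle VEJ ⇒ Q = (5/18, 19/36)
2·[RJQ] = -1/36, 2·[ZET] = -1
[RJQ]:[ZET] = -1/36:-1 = 1/36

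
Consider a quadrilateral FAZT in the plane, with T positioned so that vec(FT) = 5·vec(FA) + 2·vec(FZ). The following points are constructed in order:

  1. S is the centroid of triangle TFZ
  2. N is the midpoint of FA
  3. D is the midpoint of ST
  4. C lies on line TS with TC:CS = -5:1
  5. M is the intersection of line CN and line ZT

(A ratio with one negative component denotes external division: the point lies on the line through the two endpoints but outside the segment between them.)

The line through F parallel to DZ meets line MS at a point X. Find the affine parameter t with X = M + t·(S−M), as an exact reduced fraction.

t = 115/33

Assign F = (0, 0), A = (1, 0), Z = (0, 1), T = (5, 2) — the answer is frame-independent, so this choice is without loss of generality.
1. S is the centroid of triangle TFZ ⇒ S = (5/3, 1)
2. N is the midpoint of FA ⇒ N = (1/2, 0)
3. D is the midpoint of ST ⇒ D = (10/3, 3/2)
4. C lies on line TS with TC:CS = -5:1 ⇒ C = (5/6, 3/4)
5. M is the intersection of line CN and line ZT ⇒ M = (85/82, 99/82)
through F parallel to DZ: direction (-10/3, -1/2); meets MS at X = (320/99, 16/33)
X = M + t·(S−M) with t = 115/33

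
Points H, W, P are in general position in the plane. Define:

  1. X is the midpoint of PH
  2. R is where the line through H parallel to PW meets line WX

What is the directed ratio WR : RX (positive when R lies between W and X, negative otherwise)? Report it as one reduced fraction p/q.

WR:RX = -2

Choose coordinates H = (0, 0), W = (1, 0), P = (0, 1).
1. X is the midpoint of PH ⇒ X = (0, 1/2)
2. R is where the line through H parallel to PW meets line WX ⇒ R = (-1, 1)
R = W + t·(X−W) with t = 2, so WR:RX = t:(1−t) = 2:-1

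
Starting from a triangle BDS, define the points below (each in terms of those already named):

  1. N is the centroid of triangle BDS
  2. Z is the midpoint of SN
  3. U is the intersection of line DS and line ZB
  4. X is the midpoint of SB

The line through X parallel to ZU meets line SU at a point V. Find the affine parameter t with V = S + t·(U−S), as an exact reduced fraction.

Work in coordinates with B = (0, 0), D = (1, 0), S = (0, 1).
1. N is the centroid of triangle BDS ⇒ N = (1/3, 1/3)
2. Z is the midpoint of SN ⇒ Z = (1/6, 2/3)
3. U is the intersection of line DS and line ZB ⇒ U = (1/5, 4/5)
4. X is the midpoint of SB ⇒ X = (0, 1/2)
through X parallel to ZU: direction (1/30, 2/15); meets SU at V = (1/10, 9/10)
V = S + t·(U−S) with t = 1/2

t = 1/2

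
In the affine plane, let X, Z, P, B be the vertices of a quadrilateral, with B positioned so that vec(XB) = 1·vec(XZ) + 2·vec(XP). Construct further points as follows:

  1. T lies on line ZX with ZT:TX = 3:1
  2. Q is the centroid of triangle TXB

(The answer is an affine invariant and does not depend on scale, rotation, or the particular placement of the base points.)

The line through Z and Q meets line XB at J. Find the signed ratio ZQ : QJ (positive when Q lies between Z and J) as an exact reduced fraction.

Assign X = (0, 0), Z = (1, 0), P = (0, 1), B = (1, 2) — the answer is frame-independent, so this choice is without loss of generality.
1. T lies on line ZX with ZT:TX = 3:1 ⇒ T = (1/4, 0)
2. Q is the centroid of triangle TXB ⇒ Q = (5/12, 2/3)
line ZQ meets XB at J = (4/11, 8/11)
Q = Z + t·(J−Z) with t = 11/12, so ZQ:QJ = 11/12:1/12

ZQ:QJ = 11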